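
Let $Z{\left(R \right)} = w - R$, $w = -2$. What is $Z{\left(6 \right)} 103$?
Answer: $-824$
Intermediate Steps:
$Z{\left(R \right)} = -2 - R$
$Z{\left(6 \right)} 103 = \left(-2 - 6\right) 103 = \left(-8\right) 103 = -824$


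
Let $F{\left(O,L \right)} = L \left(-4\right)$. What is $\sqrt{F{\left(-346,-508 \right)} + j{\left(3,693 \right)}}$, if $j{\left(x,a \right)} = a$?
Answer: $5 \sqrt{109} \approx 52.202$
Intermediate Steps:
$F{\left(O,L \right)} = - 4 L$
$\sqrt{F{\left(-346,-508 \right)} + j{\left(3,693 \right)}} = \sqrt{\left(-4\right) \left(-508\right) + 693} = \sqrt{2032 + 693} = \sqrt{2725} = 5 \sqrt{109}$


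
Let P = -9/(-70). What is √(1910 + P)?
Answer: √9359630/70 ≈ 43.705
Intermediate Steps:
P = 9/70 (P = -9*(-1/70) = 9/70 ≈ 0.12857)
√(1910 + P) = √(1910 + 9/70) = √(133709/70) = √9359630/70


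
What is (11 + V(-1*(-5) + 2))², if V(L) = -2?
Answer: 81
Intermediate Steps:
(11 + V(-1*(-5) + 2))² = (11 - 2)² = 9² = 81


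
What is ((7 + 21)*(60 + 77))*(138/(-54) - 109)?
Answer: -3851344/9 ≈ -4.2793e+5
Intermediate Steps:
((7 + 21)*(60 + 77))*(138/(-54) - 109) = (28*137)*(138*(-1/54) - 109) = 3836*(-23/9 - 109) = 3836*(-1004/9) = -3851344/9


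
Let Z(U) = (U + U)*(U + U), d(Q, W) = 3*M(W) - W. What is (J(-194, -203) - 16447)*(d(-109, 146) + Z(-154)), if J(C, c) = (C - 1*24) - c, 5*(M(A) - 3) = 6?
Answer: -7797275686/5 ≈ -1.5595e+9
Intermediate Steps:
M(A) = 21/5 (M(A) = 3 + (⅕)*6 = 3 + 6/5 = 21/5)
d(Q, W) = 63/5 - W (d(Q, W) = 3*(21/5) - W = 63/5 - W)
Z(U) = 4*U² (Z(U) = (2*U)*(2*U) = 4*U²)
J(C, c) = -24 + C - c (J(C, c) = (C - 24) - c = (-24 + C) - c = -24 + C - c)
(J(-194, -203) - 16447)*(d(-109, 146) + Z(-154)) = ((-24 - 194 - 1*(-203)) - 16447)*((63/5 - 1*146) + 4*(-154)²) = ((-24 - 194 + 203) - 16447)*((63/5 - 146) + 4*23716) = (-15 - 16447)*(-667/5 + 94864) = -16462*473653/5 = -7797275686/5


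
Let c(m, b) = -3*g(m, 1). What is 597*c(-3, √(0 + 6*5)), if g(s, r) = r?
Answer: -1791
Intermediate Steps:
c(m, b) = -3 (c(m, b) = -3*1 = -3)
597*c(-3, √(0 + 6*5)) = 597*(-3) = -1791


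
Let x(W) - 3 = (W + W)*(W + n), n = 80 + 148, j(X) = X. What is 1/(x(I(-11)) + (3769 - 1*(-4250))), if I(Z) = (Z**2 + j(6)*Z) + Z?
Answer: 1/31958 ≈ 3.1291e-5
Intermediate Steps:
n = 228
I(Z) = Z**2 + 7*Z (I(Z) = (Z**2 + 6*Z) + Z = Z**2 + 7*Z)
x(W) = 3 + 2*W*(228 + W) (x(W) = 3 + (W + W)*(W + 228) = 3 + (2*W)*(228 + W) = 3 + 2*W*(228 + W))
1/(x(I(-11)) + (3769 - 1*(-4250))) = 1/((3 + 2*(-11*(7 - 11))**2 + 456*(-11*(7 - 11))) + (3769 - 1*(-4250))) = 1/((3 + 2*(-11*(-4))**2 + 456*(-11*(-4))) + (3769 + 4250)) = 1/((3 + 2*44**2 + 456*44) + 8019) = 1/((3 + 2*1936 + 20064) + 8019) = 1/((3 + 3872 + 20064) + 8019) = 1/(23939 + 8019) = 1/31958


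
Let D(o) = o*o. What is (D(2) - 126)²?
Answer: 14884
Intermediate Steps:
D(o) = o²
(D(2) - 126)² = (2² - 126)² = (4 - 126)² = (-122)² = 14884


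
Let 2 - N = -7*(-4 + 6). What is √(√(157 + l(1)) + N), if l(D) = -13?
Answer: 2*√7 ≈ 5.2915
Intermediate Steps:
N = 16 (N = 2 - (-7)*(-4 + 6) = 2 - (-7)*2 = 2 - 1*(-14) = 2 + 14 = 16)
√(√(157 + l(1)) + N) = √(√(157 - 13) + 16) = √(√144 + 16) = √(12 + 16) = √28 = 2*√7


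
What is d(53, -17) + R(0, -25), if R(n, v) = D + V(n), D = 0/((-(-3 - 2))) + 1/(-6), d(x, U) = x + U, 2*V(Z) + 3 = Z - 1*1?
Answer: 203/6 ≈ 33.833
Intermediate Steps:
V(Z) = -2 + Z/2 (V(Z) = -3/2 + (Z - 1*1)/2 = -3/2 + (Z - 1)/2 = -3/2 + (-1 + Z)/2 = -3/2 + (-1/2 + Z/2) = -2 + Z/2)
d(x, U) = U + x
D = -1/6 (D = 0/((-1*(-5))) + 1*(-1/6) = 0/5 - 1/6 = 0*(1/5) - 1/6 = 0 - 1/6 = -1/6 ≈ -0.16667)
R(n, v) = -13/6 + n/2 (R(n, v) = -1/6 + (-2 + n/2) = -13/6 + n/2)
d(53, -17) + R(0, -25) = (-17 + 53) + (-13/6 + (1/2)*0) = 36 + (-13/6 + 0) = 36 - 13/6 = 203/6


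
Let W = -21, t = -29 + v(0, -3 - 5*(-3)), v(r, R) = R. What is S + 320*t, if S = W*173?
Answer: -9073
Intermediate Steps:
t = -17 (t = -29 + (-3 - 5*(-3)) = -29 + (-3 + 15) = -29 + 12 = -17)
S = -3633 (S = -21*173 = -3633)
S + 320*t = -3633 + 320*(-17) = -3633 - 5440 = -9073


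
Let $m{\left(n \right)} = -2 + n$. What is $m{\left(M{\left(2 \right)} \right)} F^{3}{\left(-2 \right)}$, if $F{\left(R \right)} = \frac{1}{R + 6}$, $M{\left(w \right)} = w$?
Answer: $0$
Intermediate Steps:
$F{\left(R \right)} = \frac{1}{6 + R}$
$m{\left(M{\left(2 \right)} \right)} F^{3}{\left(-2 \right)} = \left(-2 + 2\right) \left(\frac{1}{6 - 2}\right)^{3} = 0 \left(\frac{1}{4}\right)^{3} = \frac{0}{64} = 0 \cdot \frac{1}{64} = 0$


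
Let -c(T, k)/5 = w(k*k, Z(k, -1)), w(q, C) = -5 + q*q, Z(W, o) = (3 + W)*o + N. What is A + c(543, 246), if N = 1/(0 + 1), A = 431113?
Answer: -18310500142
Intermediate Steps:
N = 1 (N = 1/1 = 1)
Z(W, o) = 1 + o*(3 + W) (Z(W, o) = (3 + W)*o + 1 = o*(3 + W) + 1 = 1 + o*(3 + W))
w(q, C) = -5 + q**2
c(T, k) = 25 - 5*k**4 (c(T, k) = -5*(-5 + (k*k)**2) = -5*(-5 + (k**2)**2) = -5*(-5 + k**4) = 25 - 5*k**4)
A + c(543, 246) = 431113 + (25 - 5*246**4) = 431113 + (25 - 5*3662186256) = 431113 + (25 - 18310931280) = 431113 - 18310931255 = -18310500142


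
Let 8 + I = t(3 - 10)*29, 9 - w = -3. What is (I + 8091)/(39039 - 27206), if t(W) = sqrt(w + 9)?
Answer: 8083/11833 + 29*sqrt(21)/11833 ≈ 0.69432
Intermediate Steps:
w = 12 (w = 9 - 1*(-3) = 9 + 3 = 12)
t(W) = sqrt(21) (t(W) = sqrt(12 + 9) = sqrt(21))
I = -8 + 29*sqrt(21) (I = -8 + sqrt(21)*29 = -8 + 29*sqrt(21) ≈ 124.89)
(I + 8091)/(39039 - 27206) = ((-8 + 29*sqrt(21)) + 8091)/(39039 - 27206) = (8083 + 29*sqrt(21))/11833 = (8083 + 29*sqrt(21))*(1/11833) = 8083/11833 + 29*sqrt(21)/11833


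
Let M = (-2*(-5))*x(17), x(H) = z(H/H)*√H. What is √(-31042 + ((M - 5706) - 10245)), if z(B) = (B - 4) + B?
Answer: √(-46993 - 20*√17) ≈ 216.97*I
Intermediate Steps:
z(B) = -4 + 2*B (z(B) = (-4 + B) + B = -4 + 2*B)
x(H) = -2*√H (x(H) = (-4 + 2*(H/H))*√H = (-4 + 2*1)*√H = (-4 + 2)*√H = -2*√H)
M = -20*√17 (M = (-2*(-5))*(-2*√17) = 10*(-2*√17) = -20*√17 ≈ -82.462)
√(-31042 + ((M - 5706) - 10245)) = √(-31042 + ((-20*√17 - 5706) - 10245)) = √(-31042 + ((-5706 - 20*√17) - 10245)) = √(-31042 + (-15951 - 20*√17)) = √(-46993 - 20*√17)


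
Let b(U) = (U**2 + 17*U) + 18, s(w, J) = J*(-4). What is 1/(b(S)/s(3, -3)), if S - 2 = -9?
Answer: -3/13 ≈ -0.23077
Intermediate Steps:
s(w, J) = -4*J
S = -7 (S = 2 - 9 = -7)
b(U) = 18 + U**2 + 17*U
1/(b(S)/s(3, -3)) = 1/((18 + (-7)**2 + 17*(-7))/((-4*(-3)))) = 1/((18 + 49 - 119)/12) = 1/((1/12)*(-52)) = 1/(-13/3) = -3/13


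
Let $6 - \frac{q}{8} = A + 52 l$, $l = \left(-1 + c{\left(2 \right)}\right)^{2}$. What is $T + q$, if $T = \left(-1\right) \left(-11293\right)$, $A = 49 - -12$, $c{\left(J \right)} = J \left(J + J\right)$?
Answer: $-9531$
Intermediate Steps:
$c{\left(J \right)} = 2 J^{2}$ ($c{\left(J \right)} = J 2 J = 2 J^{2}$)
$A = 61$ ($A = 49 + 12 = 61$)
$l = 49$ ($l = \left(-1 + 2 \cdot 2^{2}\right)^{2} = \left(-1 + 2 \cdot 4\right)^{2} = \left(-1 + 8\right)^{2} = 7^{2} = 49$)
$T = 11293$
$q = -20824$ ($q = 48 - 8 \left(61 + 52 \cdot 49\right) = 48 - 8 \left(61 + 2548\right) = 48 - 20872 = -20824$)
$T + q = 11293 - 20824 = -9531$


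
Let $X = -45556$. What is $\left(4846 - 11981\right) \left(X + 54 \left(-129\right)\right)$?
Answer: $374744470$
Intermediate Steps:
$\left(4846 - 11981\right) \left(X + 54 \left(-129\right)\right) = \left(4846 - 11981\right) \left(-45556 + 54 \left(-129\right)\right) = - 7135 \left(-45556 - 6966\right) = \left(-7135\right) \left(-52522\right) = 374744470$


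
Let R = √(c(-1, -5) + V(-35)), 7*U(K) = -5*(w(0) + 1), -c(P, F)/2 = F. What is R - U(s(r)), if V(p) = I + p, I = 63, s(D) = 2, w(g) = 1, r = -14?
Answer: 10/7 + √38 ≈ 7.5930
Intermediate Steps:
V(p) = 63 + p
c(P, F) = -2*F
U(K) = -10/7 (U(K) = (-5*(1 + 1))/7 = (-5*2)/7 = (⅐)*(-10) = -10/7)
R = √38 (R = √(-2*(-5) + (63 - 35)) = √(10 + 28) = √38 ≈ 6.1644)
R - U(s(r)) = √38 - 1*(-10/7) = √38 + 10/7 = 10/7 + √38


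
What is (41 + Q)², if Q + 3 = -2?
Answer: 1296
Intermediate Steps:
Q = -5 (Q = -3 - 2 = -5)
(41 + Q)² = (41 - 5)² = 36² = 1296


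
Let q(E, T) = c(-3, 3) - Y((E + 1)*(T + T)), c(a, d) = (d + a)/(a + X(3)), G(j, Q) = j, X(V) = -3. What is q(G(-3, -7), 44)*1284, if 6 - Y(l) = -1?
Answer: -8988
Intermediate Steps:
c(a, d) = (a + d)/(-3 + a) (c(a, d) = (d + a)/(a - 3) = (a + d)/(-3 + a))
Y(l) = 7 (Y(l) = 6 - 1*(-1) = 6 + 1 = 7)
q(E, T) = -7 (q(E, T) = (-3 + 3)/(-3 - 3) - 1*7 = 0/(-6) - 7 = -⅙*0 - 7 = 0 - 7 = -7)
q(G(-3, -7), 44)*1284 = -7*1284 = -8988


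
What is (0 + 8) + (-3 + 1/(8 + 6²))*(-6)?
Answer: 569/22 ≈ 25.864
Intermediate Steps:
(0 + 8) + (-3 + 1/(8 + 6²))*(-6) = 8 + (-3 + 1/(8 + 36))*(-6) = 8 + (-3 + 1/44)*(-6) = 8 - 131/44*(-6) = 8 + 393/22 = 569/22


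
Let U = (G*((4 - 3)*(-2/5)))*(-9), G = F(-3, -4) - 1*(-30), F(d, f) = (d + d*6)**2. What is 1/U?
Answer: 5/8478 ≈ 0.00058976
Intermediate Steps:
F(d, f) = 49*d**2 (F(d, f) = (d + 6*d)**2 = (7*d)**2 = 49*d**2)
G = 471 (G = 49*(-3)**2 - 1*(-30) = 49*9 + 30 = 441 + 30 = 471)
U = 8478/5 (U = (471*((4 - 3)*(-2/5)))*(-9) = (471*(1*(-2*1/5)))*(-9) = (471*(1*(-2/5)))*(-9) = (471*(-2/5))*(-9) = -942/5*(-9) = 8478/5 ≈ 1695.6)
1/U = 1/(8478/5) = 5/8478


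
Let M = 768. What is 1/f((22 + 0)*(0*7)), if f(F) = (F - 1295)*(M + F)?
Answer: -1/994560 ≈ -1.0055e-6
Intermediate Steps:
f(F) = (-1295 + F)*(768 + F) (f(F) = (F - 1295)*(768 + F) = (-1295 + F)*(768 + F))
1/f((22 + 0)*(0*7)) = 1/(-994560 + ((22 + 0)*(0*7))² - 527*(22 + 0)*0*7) = 1/(-994560 + (22*0)² - 11594*0) = 1/(-994560 + 0² - 527*0) = 1/(-994560 + 0 + 0) = 1/(-994560) = -1/994560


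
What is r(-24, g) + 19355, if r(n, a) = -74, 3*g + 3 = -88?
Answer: 19281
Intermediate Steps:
g = -91/3 (g = -1 + (⅓)*(-88) = -1 - 88/3 = -91/3 ≈ -30.333)
r(-24, g) + 19355 = -74 + 19355 = 19281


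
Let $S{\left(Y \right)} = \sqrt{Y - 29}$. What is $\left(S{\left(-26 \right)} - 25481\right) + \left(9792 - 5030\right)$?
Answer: $-20719 + i \sqrt{55} \approx -20719.0 + 7.4162 i$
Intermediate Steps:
$S{\left(Y \right)} = \sqrt{-29 + Y}$
$\left(S{\left(-26 \right)} - 25481\right) + \left(9792 - 5030\right) = \left(\sqrt{-29 - 26} - 25481\right) + \left(9792 - 5030\right) = \left(\sqrt{-55} - 25481\right) + 4762 = \left(i \sqrt{55} - 25481\right) + 4762 = \left(-25481 + i \sqrt{55}\right) + 4762 = -20719 + i \sqrt{55}$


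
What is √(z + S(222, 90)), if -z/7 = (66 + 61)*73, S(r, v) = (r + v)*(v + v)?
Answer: I*√8737 ≈ 93.472*I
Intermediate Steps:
S(r, v) = 2*v*(r + v) (S(r, v) = (r + v)*(2*v) = 2*v*(r + v))
z = -64897 (z = -7*(66 + 61)*73 = -889*73 = -7*9271 = -64897)
√(z + S(222, 90)) = √(-64897 + 2*90*(222 + 90)) = √(-64897 + 2*90*312) = √(-64897 + 56160) = √(-8737) = I*√8737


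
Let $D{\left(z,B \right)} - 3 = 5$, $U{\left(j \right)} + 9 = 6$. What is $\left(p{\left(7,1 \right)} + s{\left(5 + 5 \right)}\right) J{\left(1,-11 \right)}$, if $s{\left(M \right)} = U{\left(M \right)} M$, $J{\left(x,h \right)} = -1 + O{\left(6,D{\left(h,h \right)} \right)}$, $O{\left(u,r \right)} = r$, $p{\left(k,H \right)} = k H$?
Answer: $-161$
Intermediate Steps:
$U{\left(j \right)} = -3$ ($U{\left(j \right)} = -9 + 6 = -3$)
$D{\left(z,B \right)} = 8$ ($D{\left(z,B \right)} = 3 + 5 = 8$)
$p{\left(k,H \right)} = H k$
$J{\left(x,h \right)} = 7$ ($J{\left(x,h \right)} = -1 + 8 = 7$)
$s{\left(M \right)} = - 3 M$
$\left(p{\left(7,1 \right)} + s{\left(5 + 5 \right)}\right) J{\left(1,-11 \right)} = \left(1 \cdot 7 - 3 \left(5 + 5\right)\right) 7 = \left(7 - 30\right) 7 = \left(-23\right) 7 = -161$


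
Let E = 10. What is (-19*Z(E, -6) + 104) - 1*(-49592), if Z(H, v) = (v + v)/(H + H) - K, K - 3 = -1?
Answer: 248727/5 ≈ 49745.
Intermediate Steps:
K = 2 (K = 3 - 1 = 2)
Z(H, v) = -2 + v/H (Z(H, v) = (v + v)/(H + H) - 1*2 = (2*v)/((2*H)) - 2 = (2*v)*(1/(2*H)) - 2 = v/H - 2 = -2 + v/H)
(-19*Z(E, -6) + 104) - 1*(-49592) = (-19*(-2 - 6/10) + 104) - 1*(-49592) = (-19*(-2 - 6*⅒) + 104) + 49592 = (-19*(-2 - ⅗) + 104) + 49592 = (-19*(-13/5) + 104) + 49592 = (247/5 + 104) + 49592 = 767/5 + 49592 = 248727/5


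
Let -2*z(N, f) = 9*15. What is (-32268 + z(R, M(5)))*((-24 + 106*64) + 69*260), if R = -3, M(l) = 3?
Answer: -798686850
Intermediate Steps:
z(N, f) = -135/2 (z(N, f) = -9*15/2 = -1/2*135 = -135/2)
(-32268 + z(R, M(5)))*((-24 + 106*64) + 69*260) = (-32268 - 135/2)*((-24 + 106*64) + 69*260) = -64671*((-24 + 6784) + 17940)/2 = -64671*(6760 + 17940)/2 = -64671/2*24700 = -798686850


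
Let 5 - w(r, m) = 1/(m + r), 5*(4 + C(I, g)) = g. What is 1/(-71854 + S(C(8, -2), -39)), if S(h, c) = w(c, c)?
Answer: -78/5604221 ≈ -1.3918e-5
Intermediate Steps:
C(I, g) = -4 + g/5
w(r, m) = 5 - 1/(m + r)
S(h, c) = (-1 + 10*c)/(2*c) (S(h, c) = (-1 + 5*c + 5*c)/(c + c) = (-1 + 10*c)/((2*c)) = (1/(2*c))*(-1 + 10*c) = (-1 + 10*c)/(2*c))
1/(-71854 + S(C(8, -2), -39)) = 1/(-71854 + (5 - 1/2/(-39))) = 1/(-71854 + (5 - 1/2*(-1/39))) = 1/(-71854 + (5 + 1/78)) = 1/(-71854 + 391/78) = 1/(-5604221/78) = -78/5604221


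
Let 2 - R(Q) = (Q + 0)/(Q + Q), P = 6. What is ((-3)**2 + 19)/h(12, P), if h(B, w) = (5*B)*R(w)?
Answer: 14/45 ≈ 0.31111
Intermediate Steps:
R(Q) = 3/2 (R(Q) = 2 - (Q + 0)/(Q + Q) = 2 - Q/(2*Q) = 2 - Q*1/(2*Q) = 2 - 1*1/2 = 2 - 1/2 = 3/2)
h(B, w) = 15*B/2 (h(B, w) = (5*B)*(3/2) = 15*B/2)
((-3)**2 + 19)/h(12, P) = ((-3)**2 + 19)/(((15/2)*12)) = (9 + 19)/90 = 28*(1/90) = 14/45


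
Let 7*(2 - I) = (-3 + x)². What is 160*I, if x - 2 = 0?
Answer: 2080/7 ≈ 297.14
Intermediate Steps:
x = 2 (x = 2 + 0 = 2)
I = 13/7 (I = 2 - (-3 + 2)²/7 = 2 - ⅐*(-1)² = 2 - ⅐*1 = 2 - ⅐ = 13/7 ≈ 1.8571)
160*I = 160*(13/7) = 2080/7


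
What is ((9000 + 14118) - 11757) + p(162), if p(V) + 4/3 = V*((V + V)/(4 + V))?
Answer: 2907289/249 ≈ 11676.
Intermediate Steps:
p(V) = -4/3 + 2*V**2/(4 + V) (p(V) = -4/3 + V*((V + V)/(4 + V)) = -4/3 + V*((2*V)/(4 + V)) = -4/3 + V*(2*V/(4 + V)) = -4/3 + 2*V**2/(4 + V))
((9000 + 14118) - 11757) + p(162) = ((9000 + 14118) - 11757) + 2*(-8 - 2*162 + 3*162**2)/(3*(4 + 162)) = (23118 - 11757) + (2/3)*(-8 - 324 + 3*26244)/166 = 11361 + (2/3)*(1/166)*(-8 - 324 + 78732) = 11361 + (2/3)*(1/166)*78400 = 11361 + 78400/249 = 2907289/249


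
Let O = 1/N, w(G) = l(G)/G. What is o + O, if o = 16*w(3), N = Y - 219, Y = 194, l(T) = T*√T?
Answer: -1/25 + 16*√3 ≈ 27.673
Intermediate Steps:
l(T) = T^(3/2)
w(G) = √G (w(G) = G^(3/2)/G = √G)
N = -25 (N = 194 - 219 = -25)
o = 16*√3 ≈ 27.713
O = -1/25 (O = 1/(-25) = -1/25 ≈ -0.040000)
o + O = 16*√3 - 1/25 = -1/25 + 16*√3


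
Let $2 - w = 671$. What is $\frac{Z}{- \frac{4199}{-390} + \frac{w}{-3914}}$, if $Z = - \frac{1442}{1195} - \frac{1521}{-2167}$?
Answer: $- \frac{7674682749}{166287880649} \approx -0.046153$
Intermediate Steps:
$w = -669$ ($w = 2 - 671 = -669$)
$Z = - \frac{1307219}{2589565}$ ($Z = \left(-1442\right) \frac{1}{1195} - - \frac{1521}{2167} = - \frac{1442}{1195} + \frac{1521}{2167} = - \frac{1307219}{2589565} \approx -0.5048$)
$\frac{Z}{- \frac{4199}{-390} + \frac{w}{-3914}} = - \frac{1307219}{2589565 \left(- \frac{4199}{-390} - \frac{669}{-3914}\right)} = - \frac{1307219}{2589565 \left(\left(-4199\right) \left(- \frac{1}{390}\right) - - \frac{669}{3914}\right)} = - \frac{1307219}{2589565 \left(\frac{323}{30} + \frac{669}{3914}\right)} = - \frac{1307219}{2589565 \cdot \frac{321073}{29355}} = \left(- \frac{1307219}{2589565}\right) \frac{29355}{321073} = - \frac{7674682749}{166287880649}$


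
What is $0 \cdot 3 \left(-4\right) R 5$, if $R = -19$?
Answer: $0$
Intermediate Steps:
$0 \cdot 3 \left(-4\right) R 5 = 0 \cdot 3 \left(-4\right) \left(-19\right) 5 = 0 \left(-4\right) \left(-19\right) 5 = 0 \left(-19\right) 5 = 0 \cdot 5 = 0$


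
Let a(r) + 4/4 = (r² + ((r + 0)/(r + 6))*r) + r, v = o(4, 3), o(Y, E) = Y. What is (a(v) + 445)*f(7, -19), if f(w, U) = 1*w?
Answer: 16296/5 ≈ 3259.2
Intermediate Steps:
f(w, U) = w
v = 4
a(r) = -1 + r + r² + r²/(6 + r) (a(r) = -1 + ((r² + ((r + 0)/(r + 6))*r) + r) = -1 + ((r² + (r/(6 + r))*r) + r) = -1 + ((r² + r²/(6 + r)) + r) = -1 + (r + r² + r²/(6 + r)) = -1 + r + r² + r²/(6 + r))
(a(v) + 445)*f(7, -19) = ((-6 + 4³ + 5*4 + 8*4²)/(6 + 4) + 445)*7 = ((-6 + 64 + 20 + 8*16)/10 + 445)*7 = ((-6 + 64 + 20 + 128)/10 + 445)*7 = ((⅒)*206 + 445)*7 = (103/5 + 445)*7 = (2328/5)*7 = 16296/5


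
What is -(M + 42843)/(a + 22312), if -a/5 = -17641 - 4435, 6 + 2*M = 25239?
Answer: -110919/265384 ≈ -0.41796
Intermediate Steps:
M = 25233/2 (M = -3 + (1/2)*25239 = -3 + 25239/2 = 25233/2 ≈ 12617.)
a = 110380 (a = -5*(-17641 - 4435) = -5*(-22076) = 110380)
-(M + 42843)/(a + 22312) = -(25233/2 + 42843)/(110380 + 22312) = -110919/(2*132692) = -1*110919/265384 = -110919/265384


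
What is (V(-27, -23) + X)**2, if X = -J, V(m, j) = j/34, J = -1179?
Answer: 1605043969/1156 ≈ 1.3884e+6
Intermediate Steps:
V(m, j) = j/34 (V(m, j) = j*(1/34) = j/34)
X = 1179 (X = -1*(-1179) = 1179)
(V(-27, -23) + X)**2 = ((1/34)*(-23) + 1179)**2 = (-23/34 + 1179)**2 = (40063/34)**2 = 1605043969/1156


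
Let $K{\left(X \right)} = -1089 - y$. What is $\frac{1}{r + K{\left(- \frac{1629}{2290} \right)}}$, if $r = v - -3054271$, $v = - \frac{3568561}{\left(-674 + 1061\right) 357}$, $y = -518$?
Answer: $\frac{138159}{421892569739} \approx 3.2747 \cdot 10^{-7}$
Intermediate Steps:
$K{\left(X \right)} = -571$ ($K{\left(X \right)} = -1089 - -518 = -1089 + 518 = -571$)
$v = - \frac{3568561}{138159}$ ($v = - \frac{3568561}{387 \cdot 357} = - \frac{3568561}{138159} \approx -25.829$)
$r = \frac{421971458528}{138159}$ ($r = - \frac{3568561}{138159} - -3054271 = - \frac{3568561}{138159} + 3054271 = \frac{421971458528}{138159} \approx 3.0542 \cdot 10^{6}$)
$\frac{1}{r + K{\left(- \frac{1629}{2290} \right)}} = \frac{1}{\frac{421971458528}{138159} - 571} = \frac{1}{\frac{421892569739}{138159}} = \frac{138159}{421892569739}$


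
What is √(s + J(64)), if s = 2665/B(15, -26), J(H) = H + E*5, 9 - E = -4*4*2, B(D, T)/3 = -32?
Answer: √138954/24 ≈ 15.532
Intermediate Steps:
B(D, T) = -96 (B(D, T) = 3*(-32) = -96)
E = 41 (E = 9 - (-4*4)*2 = 9 - (-16)*2 = 9 - 1*(-32) = 9 + 32 = 41)
J(H) = 205 + H (J(H) = H + 41*5 = H + 205 = 205 + H)
s = -2665/96 (s = 2665/(-96) = 2665*(-1/96) = -2665/96 ≈ -27.760)
√(s + J(64)) = √(-2665/96 + (205 + 64)) = √(-2665/96 + 269) = √(23159/96) = √138954/24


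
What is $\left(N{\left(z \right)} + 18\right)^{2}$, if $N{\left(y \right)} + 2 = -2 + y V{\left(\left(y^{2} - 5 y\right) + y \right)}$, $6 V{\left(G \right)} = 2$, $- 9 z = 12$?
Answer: $\frac{14884}{81} \approx 183.75$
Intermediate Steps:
$z = - \frac{4}{3}$ ($z = \left(- \frac{1}{9}\right) 12 = - \frac{4}{3} \approx -1.3333$)
$V{\left(G \right)} = \frac{1}{3}$ ($V{\left(G \right)} = \frac{1}{6} \cdot 2 = \frac{1}{3}$)
$N{\left(y \right)} = -4 + \frac{y}{3}$ ($N{\left(y \right)} = -2 + \left(-2 + y \frac{1}{3}\right) = -2 + \left(-2 + \frac{y}{3}\right) = -4 + \frac{y}{3}$)
$\left(N{\left(z \right)} + 18\right)^{2} = \left(\left(-4 + \frac{1}{3} \left(- \frac{4}{3}\right)\right) + 18\right)^{2} = \left(\left(-4 - \frac{4}{9}\right) + 18\right)^{2} = \left(- \frac{40}{9} + 18\right)^{2} = \left(\frac{122}{9}\right)^{2} = \frac{14884}{81}$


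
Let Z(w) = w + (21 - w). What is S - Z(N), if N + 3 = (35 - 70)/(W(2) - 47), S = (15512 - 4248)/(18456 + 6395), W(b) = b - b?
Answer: -510607/24851 ≈ -20.547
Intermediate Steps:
W(b) = 0
S = 11264/24851 ≈ 0.45326
N = -106/47 (N = -3 + (35 - 70)/(0 - 47) = -3 - 35/(-47) = -3 - 35*(-1/47) = -3 + 35/47 = -106/47 ≈ -2.2553)
Z(w) = 21
S - Z(N) = 11264/24851 - 1*21 = 11264/24851 - 21 = -510607/24851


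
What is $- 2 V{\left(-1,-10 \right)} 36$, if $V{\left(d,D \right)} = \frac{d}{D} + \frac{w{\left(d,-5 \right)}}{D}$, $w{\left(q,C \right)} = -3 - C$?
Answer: $\frac{36}{5} \approx 7.2$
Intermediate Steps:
$V{\left(d,D \right)} = \frac{2}{D} + \frac{d}{D}$ ($V{\left(d,D \right)} = \frac{d}{D} + \frac{-3 - -5}{D} = \frac{d}{D} + \frac{-3 + 5}{D} = \frac{d}{D} + \frac{2}{D} = \frac{2}{D} + \frac{d}{D}$)
$- 2 V{\left(-1,-10 \right)} 36 = - 2 \frac{2 - 1}{-10} \cdot 36 = - 2 \left(\left(- \frac{1}{10}\right) 1\right) 36 = \left(-2\right) \left(- \frac{1}{10}\right) 36 = \frac{1}{5} \cdot 36 = \frac{36}{5}$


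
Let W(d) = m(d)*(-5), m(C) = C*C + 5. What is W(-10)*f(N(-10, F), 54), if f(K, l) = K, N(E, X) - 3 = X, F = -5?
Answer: 1050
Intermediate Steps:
N(E, X) = 3 + X
m(C) = 5 + C² (m(C) = C² + 5 = 5 + C²)
W(d) = -25 - 5*d² (W(d) = (5 + d²)*(-5) = -25 - 5*d²)
W(-10)*f(N(-10, F), 54) = (-25 - 5*(-10)²)*(3 - 5) = (-25 - 5*100)*(-2) = (-25 - 500)*(-2) = -525*(-2) = 1050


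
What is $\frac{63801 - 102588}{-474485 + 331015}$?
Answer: $\frac{38787}{143470} \approx 0.27035$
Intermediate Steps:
$\frac{63801 - 102588}{-474485 + 331015} = - \frac{38787}{-143470} = \left(-38787\right) \left(- \frac{1}{143470}\right) = \frac{38787}{143470}$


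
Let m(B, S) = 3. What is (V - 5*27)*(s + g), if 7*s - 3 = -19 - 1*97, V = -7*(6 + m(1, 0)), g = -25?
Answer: 57024/7 ≈ 8146.3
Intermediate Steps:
V = -63 (V = -7*(6 + 3) = -7*9 = -63)
s = -113/7 (s = 3/7 + (-19 - 1*97)/7 = 3/7 + (-19 - 97)/7 = 3/7 + (⅐)*(-116) = 3/7 - 116/7 = -113/7 ≈ -16.143)
(V - 5*27)*(s + g) = (-63 - 5*27)*(-113/7 - 25) = (-63 - 135)*(-288/7) = -198*(-288/7) = 57024/7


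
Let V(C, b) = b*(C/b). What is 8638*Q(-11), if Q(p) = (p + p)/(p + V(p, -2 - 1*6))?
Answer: 8638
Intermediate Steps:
V(C, b) = C
Q(p) = 1 (Q(p) = (p + p)/(p + p) = (2*p)/((2*p)) = (2*p)*(1/(2*p)) = 1)
8638*Q(-11) = 8638*1 = 8638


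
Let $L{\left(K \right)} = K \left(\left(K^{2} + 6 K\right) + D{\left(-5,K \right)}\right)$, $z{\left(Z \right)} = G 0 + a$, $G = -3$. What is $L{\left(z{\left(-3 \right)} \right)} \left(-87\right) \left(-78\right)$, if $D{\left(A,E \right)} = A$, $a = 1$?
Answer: $13572$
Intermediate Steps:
$z{\left(Z \right)} = 1$ ($z{\left(Z \right)} = \left(-3\right) 0 + 1 = 0 + 1 = 1$)
$L{\left(K \right)} = K \left(-5 + K^{2} + 6 K\right)$ ($L{\left(K \right)} = K \left(\left(K^{2} + 6 K\right) - 5\right) = K \left(-5 + K^{2} + 6 K\right)$)
$L{\left(z{\left(-3 \right)} \right)} \left(-87\right) \left(-78\right) = 1 \left(-5 + 1^{2} + 6 \cdot 1\right) \left(-87\right) \left(-78\right) = 1 \left(-5 + 1 + 6\right) \left(-87\right) \left(-78\right) = 1 \cdot 2 \left(-87\right) \left(-78\right) = 2 \left(-87\right) \left(-78\right) = \left(-174\right) \left(-78\right) = 13572$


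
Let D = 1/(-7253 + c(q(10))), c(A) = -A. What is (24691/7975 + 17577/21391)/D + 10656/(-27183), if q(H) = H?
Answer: -43984205648190708/1545745211725 ≈ -28455.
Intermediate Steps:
D = -1/7263 (D = 1/(-7253 - 1*10) = 1/(-7253 - 10) = 1/(-7263) = -1/7263 ≈ -0.00013768)
(24691/7975 + 17577/21391)/D + 10656/(-27183) = (24691/7975 + 17577/21391)/(-1/7263) + 10656/(-27183) = (24691*(1/7975) + 17577*(1/21391))*(-7263) + 10656*(-1/27183) = (24691/7975 + 17577/21391)*(-7263) - 3552/9061 = (668341756/170593225)*(-7263) - 3552/9061 = -4854166173828/170593225 - 3552/9061 = -43984205648190708/1545745211725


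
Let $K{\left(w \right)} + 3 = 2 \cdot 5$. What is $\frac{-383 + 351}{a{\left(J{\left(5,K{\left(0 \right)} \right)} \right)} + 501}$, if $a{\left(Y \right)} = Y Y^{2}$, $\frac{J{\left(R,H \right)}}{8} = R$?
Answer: $- \frac{32}{64501} \approx -0.00049612$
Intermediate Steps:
$K{\left(w \right)} = 7$ ($K{\left(w \right)} = -3 + 2 \cdot 5 = -3 + 10 = 7$)
$J{\left(R,H \right)} = 8 R$
$a{\left(Y \right)} = Y^{3}$
$\frac{-383 + 351}{a{\left(J{\left(5,K{\left(0 \right)} \right)} \right)} + 501} = \frac{-383 + 351}{\left(8 \cdot 5\right)^{3} + 501} = - \frac{32}{40^{3} + 501} = - \frac{32}{64000 + 501} = - \frac{32}{64501}$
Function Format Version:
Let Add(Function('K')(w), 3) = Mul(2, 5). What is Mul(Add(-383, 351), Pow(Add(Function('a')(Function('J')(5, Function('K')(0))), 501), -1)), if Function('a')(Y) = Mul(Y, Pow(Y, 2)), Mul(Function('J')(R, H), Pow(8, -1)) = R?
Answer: Rational(-32, 64501) ≈ -0.00049612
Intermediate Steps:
Function('K')(w) = 7 (Function('K')(w) = Add(-3, Mul(2, 5)) = Add(-3, 10) = 7)
Function('J')(R, H) = Mul(8, R)
Function('a')(Y) = Pow(Y, 3)
Mul(Add(-383, 351), Pow(Add(Function('a')(Function('J')(5, Function('K')(0))), 501), -1)) = Mul(Add(-383, 351), Pow(Add(Pow(Mul(8, 5), 3), 501), -1)) = Mul(-32, Pow(Add(Pow(40, 3), 501), -1)) = Mul(-32, Pow(Add(64000, 501), -1)) = Mul(-32, Pow(64501, -1)) = Mul(-32, Rational(1, 64501)) = Rational(-32, 64501)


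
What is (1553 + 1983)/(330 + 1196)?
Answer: 1768/763 ≈ 2.3172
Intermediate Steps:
(1553 + 1983)/(330 + 1196) = 3536/1526 = 3536*(1/1526) = 1768/763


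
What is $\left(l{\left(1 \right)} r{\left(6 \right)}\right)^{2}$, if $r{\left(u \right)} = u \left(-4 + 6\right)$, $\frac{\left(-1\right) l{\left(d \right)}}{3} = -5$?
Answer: $32400$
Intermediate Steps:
$l{\left(d \right)} = 15$ ($l{\left(d \right)} = \left(-3\right) \left(-5\right) = 15$)
$r{\left(u \right)} = 2 u$ ($r{\left(u \right)} = u 2 = 2 u$)
$\left(l{\left(1 \right)} r{\left(6 \right)}\right)^{2} = \left(15 \cdot 2 \cdot 6\right)^{2} = \left(15 \cdot 12\right)^{2} = 180^{2} = 32400$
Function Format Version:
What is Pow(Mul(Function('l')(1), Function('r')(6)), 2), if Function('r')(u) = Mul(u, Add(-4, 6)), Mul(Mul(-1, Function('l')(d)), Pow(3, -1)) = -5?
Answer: 32400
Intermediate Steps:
Function('l')(d) = 15 (Function('l')(d) = Mul(-3, -5) = 15)
Function('r')(u) = Mul(2, u) (Function('r')(u) = Mul(u, 2) = Mul(2, u))
Pow(Mul(Function('l')(1), Function('r')(6)), 2) = Pow(Mul(15, Mul(2, 6)), 2) = Pow(Mul(15, 12), 2) = Pow(180, 2) = 32400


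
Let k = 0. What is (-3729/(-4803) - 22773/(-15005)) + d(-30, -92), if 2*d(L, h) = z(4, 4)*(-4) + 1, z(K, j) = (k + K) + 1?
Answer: -346215519/48046010 ≈ -7.2059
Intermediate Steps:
z(K, j) = 1 + K (z(K, j) = (0 + K) + 1 = K + 1 = 1 + K)
d(L, h) = -19/2 (d(L, h) = ((1 + 4)*(-4) + 1)/2 = (5*(-4) + 1)/2 = (-20 + 1)/2 = (½)*(-19) = -19/2)
(-3729/(-4803) - 22773/(-15005)) + d(-30, -92) = (-3729/(-4803) - 22773/(-15005)) - 19/2 = (-3729*(-1/4803) - 22773*(-1/15005)) - 19/2 = (1243/1601 + 22773/15005) - 19/2 = 55110788/24023005 - 19/2 = -346215519/48046010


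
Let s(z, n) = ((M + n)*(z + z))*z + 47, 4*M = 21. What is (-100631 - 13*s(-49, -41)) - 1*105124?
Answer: 4050727/2 ≈ 2.0254e+6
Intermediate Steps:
M = 21/4 (M = (¼)*21 = 21/4 ≈ 5.2500)
s(z, n) = 47 + 2*z²*(21/4 + n) (s(z, n) = ((21/4 + n)*(z + z))*z + 47 = ((21/4 + n)*(2*z))*z + 47 = (2*z*(21/4 + n))*z + 47 = 2*z²*(21/4 + n) + 47 = 47 + 2*z²*(21/4 + n))
(-100631 - 13*s(-49, -41)) - 1*105124 = (-100631 - 13*(47 + (21/2)*(-49)² + 2*(-41)*(-49)²)) - 1*105124 = (-100631 - 13*(47 + (21/2)*2401 + 2*(-41)*2401)) - 105124 = (-100631 - 13*(47 + 50421/2 - 196882)) - 105124 = (-100631 - 13*(-343249/2)) - 105124 = (-100631 + 4462237/2) - 105124 = 4260975/2 - 105124 = 4050727/2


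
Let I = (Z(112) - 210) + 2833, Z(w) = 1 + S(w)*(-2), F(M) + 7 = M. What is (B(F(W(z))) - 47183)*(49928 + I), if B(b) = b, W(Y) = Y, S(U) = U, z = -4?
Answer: -2469567632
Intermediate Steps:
F(M) = -7 + M
Z(w) = 1 - 2*w (Z(w) = 1 + w*(-2) = 1 - 2*w)
I = 2400 (I = ((1 - 2*112) - 210) + 2833 = ((1 - 224) - 210) + 2833 = (-223 - 210) + 2833 = -433 + 2833 = 2400)
(B(F(W(z))) - 47183)*(49928 + I) = ((-7 - 4) - 47183)*(49928 + 2400) = (-11 - 47183)*52328 = -47194*52328 = -2469567632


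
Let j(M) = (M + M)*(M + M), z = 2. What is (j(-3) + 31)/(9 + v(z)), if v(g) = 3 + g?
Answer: 67/14 ≈ 4.7857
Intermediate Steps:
j(M) = 4*M**2 (j(M) = (2*M)*(2*M) = 4*M**2)
(j(-3) + 31)/(9 + v(z)) = (4*(-3)**2 + 31)/(9 + (3 + 2)) = (4*9 + 31)/(9 + 5) = (36 + 31)/14 = 67*(1/14) = 67/14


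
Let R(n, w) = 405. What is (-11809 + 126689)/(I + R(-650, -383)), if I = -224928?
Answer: -114880/224523 ≈ -0.51166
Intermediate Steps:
(-11809 + 126689)/(I + R(-650, -383)) = (-11809 + 126689)/(-224928 + 405) = 114880/(-224523) = 114880*(-1/224523) = -114880/224523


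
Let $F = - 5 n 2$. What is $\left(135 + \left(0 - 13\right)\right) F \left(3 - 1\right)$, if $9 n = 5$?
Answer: $- \frac{12200}{9} \approx -1355.6$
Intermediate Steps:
$n = \frac{5}{9}$ ($n = \frac{1}{9} \cdot 5 = \frac{5}{9} \approx 0.55556$)
$F = - \frac{50}{9}$ ($F = \left(-5\right) \frac{5}{9} \cdot 2 = \left(- \frac{25}{9}\right) 2 = - \frac{50}{9} \approx -5.5556$)
$\left(135 + \left(0 - 13\right)\right) F \left(3 - 1\right) = \left(135 + \left(0 - 13\right)\right) \left(- \frac{50 \left(3 - 1\right)}{9}\right) = \left(135 + \left(0 - 13\right)\right) \left(\left(- \frac{50}{9}\right) 2\right) = \left(135 - 13\right) \left(- \frac{100}{9}\right) = 122 \left(- \frac{100}{9}\right) = - \frac{12200}{9}$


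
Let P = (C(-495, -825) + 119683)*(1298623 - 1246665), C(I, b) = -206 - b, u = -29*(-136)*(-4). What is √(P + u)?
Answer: 54*√2143565 ≈ 79061.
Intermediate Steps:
u = -15776 (u = 3944*(-4) = -15776)
P = 6250651316 (P = ((-206 - 1*(-825)) + 119683)*(1298623 - 1246665) = ((-206 + 825) + 119683)*51958 = (619 + 119683)*51958 = 120302*51958 = 6250651316)
√(P + u) = √(6250651316 - 15776) = √6250635540 = 54*√2143565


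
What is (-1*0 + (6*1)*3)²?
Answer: 324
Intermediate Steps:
(-1*0 + (6*1)*3)² = (0 + 6*3)² = (0 + 18)² = 18² = 324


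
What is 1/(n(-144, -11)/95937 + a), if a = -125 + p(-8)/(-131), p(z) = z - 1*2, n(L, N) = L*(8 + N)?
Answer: -4189249/523317471 ≈ -0.0080052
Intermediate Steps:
p(z) = -2 + z (p(z) = z - 2 = -2 + z)
a = -16365/131 (a = -125 + (-2 - 8)/(-131) = -125 - 10*(-1/131) = -125 + 10/131 = -16365/131 ≈ -124.92)
1/(n(-144, -11)/95937 + a) = 1/(-144*(8 - 11)/95937 - 16365/131) = 1/(-144*(-3)*(1/95937) - 16365/131) = 1/(432*(1/95937) - 16365/131) = 1/(144/31979 - 16365/131) = 1/(-523317471/4189249) = -4189249/523317471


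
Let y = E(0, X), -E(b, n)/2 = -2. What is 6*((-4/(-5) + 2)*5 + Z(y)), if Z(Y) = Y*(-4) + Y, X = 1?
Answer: 12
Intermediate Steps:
E(b, n) = 4 (E(b, n) = -2*(-2) = 4)
y = 4
Z(Y) = -3*Y (Z(Y) = -4*Y + Y = -3*Y)
6*((-4/(-5) + 2)*5 + Z(y)) = 6*((-4/(-5) + 2)*5 - 3*4) = 6*((-4*(-⅕) + 2)*5 - 12) = 6*((⅘ + 2)*5 - 12) = 6*((14/5)*5 - 12) = 6*(14 - 12) = 6*2 = 12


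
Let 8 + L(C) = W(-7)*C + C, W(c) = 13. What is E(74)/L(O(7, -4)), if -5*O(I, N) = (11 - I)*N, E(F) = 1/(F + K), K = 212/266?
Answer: 665/1830432 ≈ 0.00036330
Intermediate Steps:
K = 106/133 (K = 212*(1/266) = 106/133 ≈ 0.79699)
E(F) = 1/(106/133 + F) (E(F) = 1/(F + 106/133) = 1/(106/133 + F))
O(I, N) = -N*(11 - I)/5 (O(I, N) = -(11 - I)*N/5 = -N*(11 - I)/5)
L(C) = -8 + 14*C (L(C) = -8 + (13*C + C) = -8 + 14*C)
E(74)/L(O(7, -4)) = (133/(106 + 133*74))/(-8 + 14*((⅕)*(-4)*(-11 + 7))) = (133/(106 + 9842))/(-8 + 14*((⅕)*(-4)*(-4))) = (133/9948)/(-8 + 14*(16/5)) = (133*(1/9948))/(-8 + 224/5) = 133/(9948*(184/5)) = (133/9948)*(5/184) = 665/1830432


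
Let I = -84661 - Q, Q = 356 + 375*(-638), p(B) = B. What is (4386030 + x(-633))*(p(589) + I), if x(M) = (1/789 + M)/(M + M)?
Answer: 339144699625500616/499437 ≈ 6.7905e+11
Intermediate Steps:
x(M) = (1/789 + M)/(2*M) (x(M) = (1/789 + M)/((2*M)) = (1/789 + M)*(1/(2*M)) = (1/789 + M)/(2*M))
Q = -238894 (Q = 356 - 239250 = -238894)
I = 154233 (I = -84661 - 1*(-238894) = -84661 + 238894 = 154233)
(4386030 + x(-633))*(p(589) + I) = (4386030 + (1/1578)*(1 + 789*(-633))/(-633))*(589 + 154233) = (4386030 + (1/1578)*(-1/633)*(1 - 499437))*154822 = (4386030 + (1/1578)*(-1/633)*(-499436))*154822 = (4386030 + 249718/499437)*154822 = (2190545914828/499437)*154822 = 339144699625500616/499437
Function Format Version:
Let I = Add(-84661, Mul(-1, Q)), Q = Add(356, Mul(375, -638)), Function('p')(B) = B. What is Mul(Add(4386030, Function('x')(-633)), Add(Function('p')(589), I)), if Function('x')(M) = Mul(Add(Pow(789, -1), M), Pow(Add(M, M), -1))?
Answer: Rational(339144699625500616, 499437) ≈ 6.7905e+11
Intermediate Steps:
Function('x')(M) = Mul(Rational(1, 2), Pow(M, -1), Add(Rational(1, 789), M)) (Function('x')(M) = Mul(Add(Rational(1, 789), M), Pow(Mul(2, M), -1)) = Mul(Add(Rational(1, 789), M), Mul(Rational(1, 2), Pow(M, -1))) = Mul(Rational(1, 2), Pow(M, -1), Add(Rational(1, 789), M)))
Q = -238894 (Q = Add(356, -239250) = -238894)
I = 154233 (I = Add(-84661, Mul(-1, -238894)) = Add(-84661, 238894) = 154233)
Mul(Add(4386030, Function('x')(-633)), Add(Function('p')(589), I)) = Mul(Add(4386030, Mul(Rational(1, 1578), Pow(-633, -1), Add(1, Mul(789, -633)))), Add(589, 154233)) = Mul(Add(4386030, Mul(Rational(1, 1578), Rational(-1, 633), Add(1, -499437))), 154822) = Mul(Add(4386030, Mul(Rational(1, 1578), Rational(-1, 633), -499436)), 154822) = Mul(Add(4386030, Rational(249718, 499437)), 154822) = Mul(Rational(2190545914828, 499437), 154822) = Rational(339144699625500616, 499437)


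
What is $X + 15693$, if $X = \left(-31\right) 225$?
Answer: $8718$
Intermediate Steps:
$X = -6975$
$X + 15693 = -6975 + 15693 = 8718$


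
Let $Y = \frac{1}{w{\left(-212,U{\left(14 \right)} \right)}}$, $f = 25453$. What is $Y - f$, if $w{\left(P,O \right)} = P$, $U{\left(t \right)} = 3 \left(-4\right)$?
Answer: $- \frac{5396037}{212} \approx -25453.0$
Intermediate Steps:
$U{\left(t \right)} = -12$
$Y = - \frac{1}{212}$ ($Y = \frac{1}{-212} = - \frac{1}{212} \approx -0.004717$)
$Y - f = - \frac{1}{212} - 25453 = - \frac{5396037}{212}$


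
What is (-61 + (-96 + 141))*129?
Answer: -2064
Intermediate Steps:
(-61 + (-96 + 141))*129 = (-61 + 45)*129 = -16*129 = -2064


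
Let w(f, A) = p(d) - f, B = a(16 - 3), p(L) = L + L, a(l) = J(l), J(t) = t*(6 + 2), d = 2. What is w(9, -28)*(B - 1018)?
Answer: 4570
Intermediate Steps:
J(t) = 8*t (J(t) = t*8 = 8*t)
a(l) = 8*l
p(L) = 2*L
B = 104 (B = 8*(16 - 3) = 8*13 = 104)
w(f, A) = 4 - f (w(f, A) = 2*2 - f = 4 - f)
w(9, -28)*(B - 1018) = (4 - 1*9)*(104 - 1018) = (4 - 9)*(-914) = -5*(-914) = 4570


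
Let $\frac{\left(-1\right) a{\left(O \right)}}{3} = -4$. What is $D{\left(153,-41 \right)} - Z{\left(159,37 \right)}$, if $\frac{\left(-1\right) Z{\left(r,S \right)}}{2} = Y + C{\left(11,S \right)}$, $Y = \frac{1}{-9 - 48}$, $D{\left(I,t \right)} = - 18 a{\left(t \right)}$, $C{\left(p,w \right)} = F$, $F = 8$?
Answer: $- \frac{11402}{57} \approx -200.04$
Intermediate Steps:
$a{\left(O \right)} = 12$ ($a{\left(O \right)} = \left(-3\right) \left(-4\right) = 12$)
$C{\left(p,w \right)} = 8$
$D{\left(I,t \right)} = -216$ ($D{\left(I,t \right)} = \left(-18\right) 12 = -216$)
$Y = - \frac{1}{57}$ ($Y = \frac{1}{-57} = - \frac{1}{57} \approx -0.017544$)
$Z{\left(r,S \right)} = - \frac{910}{57}$ ($Z{\left(r,S \right)} = - 2 \left(- \frac{1}{57} + 8\right) = \left(-2\right) \frac{455}{57} = - \frac{910}{57}$)
$D{\left(153,-41 \right)} - Z{\left(159,37 \right)} = -216 - - \frac{910}{57} = -216 + \frac{910}{57} = - \frac{11402}{57}$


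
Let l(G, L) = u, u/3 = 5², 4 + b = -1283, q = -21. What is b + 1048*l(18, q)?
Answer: 77313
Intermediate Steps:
b = -1287 (b = -4 - 1283 = -1287)
u = 75 (u = 3*5² = 3*25 = 75)
l(G, L) = 75
b + 1048*l(18, q) = -1287 + 1048*75 = -1287 + 78600 = 77313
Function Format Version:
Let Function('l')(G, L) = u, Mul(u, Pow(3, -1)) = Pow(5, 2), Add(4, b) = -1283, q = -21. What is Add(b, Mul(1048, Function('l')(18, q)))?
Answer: 77313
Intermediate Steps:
b = -1287 (b = Add(-4, -1283) = -1287)
u = 75 (u = Mul(3, Pow(5, 2)) = Mul(3, 25) = 75)
Function('l')(G, L) = 75
Add(b, Mul(1048, Function('l')(18, q))) = Add(-1287, Mul(1048, 75)) = Add(-1287, 78600) = 77313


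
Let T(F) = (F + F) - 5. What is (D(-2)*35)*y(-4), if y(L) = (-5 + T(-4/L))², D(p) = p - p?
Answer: 0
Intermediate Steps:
T(F) = -5 + 2*F (T(F) = 2*F - 5 = -5 + 2*F)
D(p) = 0
y(L) = (-10 - 8/L)² (y(L) = (-5 + (-5 + 2*(-4/L)))² = (-5 + (-5 - 8/L))² = (-10 - 8/L)²)
(D(-2)*35)*y(-4) = (0*35)*(10 + 8/(-4))² = 0*(10 + 8*(-¼))² = 0*(10 - 2)² = 0*8² = 0*64 = 0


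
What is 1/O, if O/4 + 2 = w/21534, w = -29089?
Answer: -10767/144314 ≈ -0.074608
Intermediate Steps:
O = -144314/10767 (O = -8 + 4*(-29089/21534) = -8 - 58178/10767 = -144314/10767 ≈ -13.403)
1/O = 1/(-144314/10767) = -10767/144314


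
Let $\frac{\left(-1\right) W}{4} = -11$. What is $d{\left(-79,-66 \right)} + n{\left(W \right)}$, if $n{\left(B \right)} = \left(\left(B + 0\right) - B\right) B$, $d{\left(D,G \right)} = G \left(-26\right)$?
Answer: $1716$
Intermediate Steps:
$d{\left(D,G \right)} = - 26 G$
$W = 44$ ($W = \left(-4\right) \left(-11\right) = 44$)
$n{\left(B \right)} = 0$ ($n{\left(B \right)} = \left(B - B\right) B = 0 B = 0$)
$d{\left(-79,-66 \right)} + n{\left(W \right)} = \left(-26\right) \left(-66\right) + 0 = 1716 + 0 = 1716$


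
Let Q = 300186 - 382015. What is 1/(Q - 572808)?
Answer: -1/654637 ≈ -1.5276e-6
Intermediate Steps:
Q = -81829
1/(Q - 572808) = 1/(-81829 - 572808) = 1/(-654637) = -1/654637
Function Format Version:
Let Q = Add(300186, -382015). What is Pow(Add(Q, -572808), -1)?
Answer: Rational(-1, 654637) ≈ -1.5276e-6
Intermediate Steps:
Q = -81829
Pow(Add(Q, -572808), -1) = Pow(Add(-81829, -572808), -1) = Pow(-654637, -1) = Rational(-1, 654637)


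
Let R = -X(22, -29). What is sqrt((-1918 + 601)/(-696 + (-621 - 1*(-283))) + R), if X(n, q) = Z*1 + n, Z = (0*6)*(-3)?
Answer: I*sqrt(22159654)/1034 ≈ 4.5526*I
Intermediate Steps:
Z = 0 (Z = 0*(-3) = 0)
X(n, q) = n (X(n, q) = 0*1 + n = 0 + n = n)
R = -22 (R = -1*22 = -22)
sqrt((-1918 + 601)/(-696 + (-621 - 1*(-283))) + R) = sqrt((-1918 + 601)/(-696 + (-621 - 1*(-283))) - 22) = sqrt(-1317/(-696 + (-621 + 283)) - 22) = sqrt(-1317/(-696 - 338) - 22) = sqrt(-1317/(-1034) - 22) = sqrt(-1317*(-1/1034) - 22) = sqrt(1317/1034 - 22) = sqrt(-21431/1034) = I*sqrt(22159654)/1034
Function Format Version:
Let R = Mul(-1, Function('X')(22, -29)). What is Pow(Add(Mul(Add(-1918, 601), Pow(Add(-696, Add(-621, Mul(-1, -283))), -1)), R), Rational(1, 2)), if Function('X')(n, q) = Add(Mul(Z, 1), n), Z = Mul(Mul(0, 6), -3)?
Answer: Mul(Rational(1, 1034), I, Pow(22159654, Rational(1, 2))) ≈ Mul(4.5526, I)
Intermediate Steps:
Z = 0 (Z = Mul(0, -3) = 0)
Function('X')(n, q) = n (Function('X')(n, q) = Add(Mul(0, 1), n) = Add(0, n) = n)
R = -22 (R = Mul(-1, 22) = -22)
Pow(Add(Mul(Add(-1918, 601), Pow(Add(-696, Add(-621, Mul(-1, -283))), -1)), R), Rational(1, 2)) = Pow(Add(Mul(Add(-1918, 601), Pow(Add(-696, Add(-621, Mul(-1, -283))), -1)), -22), Rational(1, 2)) = Pow(Add(Mul(-1317, Pow(Add(-696, Add(-621, 283)), -1)), -22), Rational(1, 2)) = Pow(Add(Mul(-1317, Pow(Add(-696, -338), -1)), -22), Rational(1, 2)) = Pow(Add(Mul(-1317, Pow(-1034, -1)), -22), Rational(1, 2)) = Pow(Add(Mul(-1317, Rational(-1, 1034)), -22), Rational(1, 2)) = Pow(Add(Rational(1317, 1034), -22), Rational(1, 2)) = Pow(Rational(-21431, 1034), Rational(1, 2)) = Mul(Rational(1, 1034), I, Pow(22159654, Rational(1, 2)))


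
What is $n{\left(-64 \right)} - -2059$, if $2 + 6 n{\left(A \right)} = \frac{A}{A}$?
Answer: $\frac{12353}{6} \approx 2058.8$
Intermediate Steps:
$n{\left(A \right)} = - \frac{1}{6}$ ($n{\left(A \right)} = - \frac{1}{3} + \frac{A \frac{1}{A}}{6} = - \frac{1}{3} + \frac{1}{6} \cdot 1 = - \frac{1}{3} + \frac{1}{6} = - \frac{1}{6}$)
$n{\left(-64 \right)} - -2059 = - \frac{1}{6} - -2059 = - \frac{1}{6} + 2059 = \frac{12353}{6}$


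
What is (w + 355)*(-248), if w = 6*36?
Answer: -141608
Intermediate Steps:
w = 216
(w + 355)*(-248) = (216 + 355)*(-248) = 571*(-248) = -141608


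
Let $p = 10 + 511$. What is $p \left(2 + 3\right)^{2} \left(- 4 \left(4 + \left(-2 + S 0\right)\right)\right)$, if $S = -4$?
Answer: $-104200$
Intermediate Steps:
$p = 521$
$p \left(2 + 3\right)^{2} \left(- 4 \left(4 + \left(-2 + S 0\right)\right)\right) = 521 \left(2 + 3\right)^{2} \left(- 4 \left(4 - 2\right)\right) = 521 \cdot 5^{2} \left(- 4 \left(4 + \left(-2 + 0\right)\right)\right) = 521 \cdot 25 \left(- 4 \left(4 - 2\right)\right) = 521 \cdot 25 \left(\left(-4\right) 2\right) = 521 \cdot 25 \left(-8\right) = 521 \left(-200\right) = -104200$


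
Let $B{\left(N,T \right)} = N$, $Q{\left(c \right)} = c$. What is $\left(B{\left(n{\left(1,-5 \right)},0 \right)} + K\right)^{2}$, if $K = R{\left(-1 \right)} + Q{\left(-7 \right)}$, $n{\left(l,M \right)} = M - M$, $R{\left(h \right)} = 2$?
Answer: $25$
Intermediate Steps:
$n{\left(l,M \right)} = 0$
$K = -5$ ($K = 2 - 7 = -5$)
$\left(B{\left(n{\left(1,-5 \right)},0 \right)} + K\right)^{2} = \left(0 - 5\right)^{2} = \left(-5\right)^{2} = 25$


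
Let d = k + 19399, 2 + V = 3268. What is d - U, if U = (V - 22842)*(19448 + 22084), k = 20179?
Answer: 813070010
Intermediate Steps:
V = 3266 (V = -2 + 3268 = 3266)
U = -813030432 (U = (3266 - 22842)*(19448 + 22084) = -19576*41532 = -813030432)
d = 39578 (d = 20179 + 19399 = 39578)
d - U = 39578 - 1*(-813030432) = 39578 + 813030432 = 813070010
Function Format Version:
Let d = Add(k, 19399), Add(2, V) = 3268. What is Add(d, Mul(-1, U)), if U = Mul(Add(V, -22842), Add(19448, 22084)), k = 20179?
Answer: 813070010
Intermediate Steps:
V = 3266 (V = Add(-2, 3268) = 3266)
U = -813030432 (U = Mul(Add(3266, -22842), Add(19448, 22084)) = Mul(-19576, 41532) = -813030432)
d = 39578 (d = Add(20179, 19399) = 39578)
Add(d, Mul(-1, U)) = Add(39578, Mul(-1, -813030432)) = Add(39578, 813030432) = 813070010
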